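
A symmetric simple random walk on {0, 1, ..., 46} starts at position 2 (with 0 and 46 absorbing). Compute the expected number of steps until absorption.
E[τ | X_0 = 2] = 88

Let v_k = E[τ | X_0 = k]. Boundary: v_0 = v_46 = 0. Recurrence: v_k = 1 + (v_{k-1} + v_{k+1})/2 for 1 ≤ k ≤ 45. The particular solution to v_k − (v_{k-1} + v_{k+1})/2 = 1 is v_k = −k^2. Adding homogeneous solution A + B k and matching boundaries gives v_k = k (46 − k). Substituting k = 2: v_2 = 2 · 44 = 88.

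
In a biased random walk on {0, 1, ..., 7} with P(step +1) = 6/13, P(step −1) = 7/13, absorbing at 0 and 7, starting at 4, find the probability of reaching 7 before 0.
P(hit 7 before 0) = (1 − (7/6)^4) / (1 − (7/6)^7) = 238680/543607

Let u_k denote P(reach 7 before 0 | start at k). Boundary: u_0 = 0, u_7 = 1. Recurrence: u_k = 6/13·u_{k+1} + 7/13·u_{k-1} for 1 ≤ k ≤ 6. Try u_k = A + B·r^k with r = q/p = (7/13)/(6/13) = 7/6. Substitution satisfies the recurrence; boundary conditions give:
  u_k = (1 − r^k) / (1 − r^N) = (1 − (7/6)^4) / (1 − (7/6)^7) = 238680/543607.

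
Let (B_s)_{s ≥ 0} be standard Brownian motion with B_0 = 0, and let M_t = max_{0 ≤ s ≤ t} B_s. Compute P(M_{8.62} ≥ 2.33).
P(M_{8.62} ≥ 2.33) = 2·P(B_{8.62} ≥ 2.33) = 2(1 − Φ(2.33/√8.62)) ≈ 0.4274

By the reflection principle for Brownian motion, P(M_t ≥ a) = 2 · P(B_t ≥ a) for a ≥ 0. Since B_t ~ N(0, t), P(B_t ≥ 2.33) = 1 − Φ(2.33/√t) = 1 − Φ(2.33/√8.62) = 1 − Φ(0.7936). So
  P(M_{8.62} ≥ 2.33) = 2(1 − Φ(0.7936)) ≈ 0.4274.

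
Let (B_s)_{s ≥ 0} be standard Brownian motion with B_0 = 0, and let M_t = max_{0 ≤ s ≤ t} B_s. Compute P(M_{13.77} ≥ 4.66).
P(M_{13.77} ≥ 4.66) = 2·P(B_{13.77} ≥ 4.66) = 2(1 − Φ(4.66/√13.77)) ≈ 0.2092

By the reflection principle for Brownian motion, P(M_t ≥ a) = 2 · P(B_t ≥ a) for a ≥ 0. Since B_t ~ N(0, t), P(B_t ≥ 4.66) = 1 − Φ(4.66/√t) = 1 − Φ(4.66/√13.77) = 1 − Φ(1.2558). So
  P(M_{13.77} ≥ 4.66) = 2(1 − Φ(1.2558)) ≈ 0.2092.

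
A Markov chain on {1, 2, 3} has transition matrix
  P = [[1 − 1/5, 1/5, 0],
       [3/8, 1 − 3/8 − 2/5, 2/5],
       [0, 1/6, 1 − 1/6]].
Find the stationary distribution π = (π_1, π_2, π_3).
π = (75/211, 40/211, 96/211)

This is a birth-death chain on three states, which satisfies detailed balance: π_1 · P_{12} = π_2 · P_{21} and π_2 · P_{23} = π_3 · P_{32}.
From π_1 · 1/5 = π_2 · 3/8: π_2/π_1 = (1/5)/(3/8) = 8/15.
From π_2 · 2/5 = π_3 · 1/6: π_3/π_2 = (2/5)/(1/6) = 12/5.
Take π_1 proportional to 1; then unnormalized π = (1, 8/15, 32/25). Normalize by dividing by the sum 211/75:
  π = (75/211, 40/211, 96/211).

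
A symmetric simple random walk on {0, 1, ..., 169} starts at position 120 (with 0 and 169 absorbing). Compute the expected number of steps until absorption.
E[τ | X_0 = 120] = 5880

Let v_k = E[τ | X_0 = k]. Boundary: v_0 = v_169 = 0. Recurrence: v_k = 1 + (v_{k-1} + v_{k+1})/2 for 1 ≤ k ≤ 168. The particular solution to v_k − (v_{k-1} + v_{k+1})/2 = 1 is v_k = −k^2. Adding homogeneous solution A + B k and matching boundaries gives v_k = k (169 − k). Substituting k = 120: v_120 = 120 · 49 = 5880.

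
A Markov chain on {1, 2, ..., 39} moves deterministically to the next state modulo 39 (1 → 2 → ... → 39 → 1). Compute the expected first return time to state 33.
E[T_33 | X_0 = 33] = 39

The chain cycles deterministically, so starting at state 33 it returns in exactly 39 steps. Equivalently, the stationary distribution is uniform π_j = 1/39 for every state j, so by Kac's formula E[T_33] = 1/π_33 = 39.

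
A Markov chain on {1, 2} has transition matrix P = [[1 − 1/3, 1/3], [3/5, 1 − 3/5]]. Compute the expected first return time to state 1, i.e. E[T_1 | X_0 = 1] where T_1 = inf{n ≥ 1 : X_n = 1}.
E[T_1 | X_0 = 1] = 1/π_1 = 14/9

For an irreducible recurrent Markov chain with stationary distribution π, E[T_i | X_0 = i] = 1/π_i (Kac's formula). Here π_1 = (3/5)/(1/3 + 3/5) = (3/5)/(14/15) = 9/14, so E[T_1 | X_0 = 1] = 1/π_1 = (1/3 + 3/5)/(3/5) = (14/15)/(3/5) = 14/9.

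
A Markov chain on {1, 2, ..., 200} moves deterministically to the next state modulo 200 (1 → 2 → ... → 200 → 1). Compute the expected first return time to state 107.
E[T_107 | X_0 = 107] = 200

The chain cycles deterministically, so starting at state 107 it returns in exactly 200 steps. Equivalently, the stationary distribution is uniform π_j = 1/200 for every state j, so by Kac's formula E[T_107] = 1/π_107 = 200.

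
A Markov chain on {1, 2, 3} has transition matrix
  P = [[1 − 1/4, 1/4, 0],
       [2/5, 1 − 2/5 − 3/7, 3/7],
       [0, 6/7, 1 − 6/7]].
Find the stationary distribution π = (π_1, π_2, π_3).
π = (16/31, 10/31, 5/31)

This is a birth-death chain on three states, which satisfies detailed balance: π_1 · P_{12} = π_2 · P_{21} and π_2 · P_{23} = π_3 · P_{32}.
From π_1 · 1/4 = π_2 · 2/5: π_2/π_1 = (1/4)/(2/5) = 5/8.
From π_2 · 3/7 = π_3 · 6/7: π_3/π_2 = (3/7)/(6/7) = 1/2.
Take π_1 proportional to 1; then unnormalized π = (1, 5/8, 5/16). Normalize by dividing by the sum 31/16:
  π = (16/31, 10/31, 5/31).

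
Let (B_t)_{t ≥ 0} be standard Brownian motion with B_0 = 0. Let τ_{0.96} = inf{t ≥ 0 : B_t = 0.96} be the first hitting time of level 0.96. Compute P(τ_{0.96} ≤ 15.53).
P(τ_{0.96} ≤ 15.53) = 2(1 − Φ(0.96/√15.53)) = 2(1 − Φ(0.2436)) ≈ 0.8075

By the reflection principle for standard BM, P(τ_b ≤ t) = 2 · P(B_t ≥ b). Since B_t ~ N(0, t), P(B_t ≥ 0.96) = 1 − Φ(0.96/√t) = 1 − Φ(0.96/√15.53) = 1 − Φ(0.2436) ≈ 0.40377. Doubling: P(τ_{0.96} ≤ 15.53) ≈ 2 · 0.40377 = 0.80754 ≈ 0.8075.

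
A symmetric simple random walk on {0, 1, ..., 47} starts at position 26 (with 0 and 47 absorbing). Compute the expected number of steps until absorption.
E[τ | X_0 = 26] = 546

Let v_k = E[τ | X_0 = k]. Boundary: v_0 = v_47 = 0. Recurrence: v_k = 1 + (v_{k-1} + v_{k+1})/2 for 1 ≤ k ≤ 46. The particular solution to v_k − (v_{k-1} + v_{k+1})/2 = 1 is v_k = −k^2. Adding homogeneous solution A + B k and matching boundaries gives v_k = k (47 − k). Substituting k = 26: v_26 = 26 · 21 = 546.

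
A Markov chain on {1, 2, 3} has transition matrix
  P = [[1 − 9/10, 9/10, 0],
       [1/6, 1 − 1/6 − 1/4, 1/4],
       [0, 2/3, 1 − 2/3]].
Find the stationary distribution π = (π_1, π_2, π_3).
π = (40/337, 216/337, 81/337)

This is a birth-death chain on three states, which satisfies detailed balance: π_1 · P_{12} = π_2 · P_{21} and π_2 · P_{23} = π_3 · P_{32}.
From π_1 · 9/10 = π_2 · 1/6: π_2/π_1 = (9/10)/(1/6) = 27/5.
From π_2 · 1/4 = π_3 · 2/3: π_3/π_2 = (1/4)/(2/3) = 3/8.
Take π_1 proportional to 1; then unnormalized π = (1, 27/5, 81/40). Normalize by dividing by the sum 337/40:
  π = (40/337, 216/337, 81/337).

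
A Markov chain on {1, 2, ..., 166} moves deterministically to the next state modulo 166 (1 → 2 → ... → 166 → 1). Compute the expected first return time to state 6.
E[T_6 | X_0 = 6] = 166

The chain cycles deterministically, so starting at state 6 it returns in exactly 166 steps. Equivalently, the stationary distribution is uniform π_j = 1/166 for every state j, so by Kac's formula E[T_6] = 1/π_6 = 166.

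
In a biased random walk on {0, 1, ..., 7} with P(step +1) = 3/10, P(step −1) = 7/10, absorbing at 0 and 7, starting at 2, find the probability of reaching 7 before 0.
P(hit 7 before 0) = (1 − (7/3)^2) / (1 − (7/3)^7) = 2430/205339

Let u_k denote P(reach 7 before 0 | start at k). Boundary: u_0 = 0, u_7 = 1. Recurrence: u_k = 3/10·u_{k+1} + 7/10·u_{k-1} for 1 ≤ k ≤ 6. Try u_k = A + B·r^k with r = q/p = (7/10)/(3/10) = 7/3. Substitution satisfies the recurrence; boundary conditions give:
  u_k = (1 − r^k) / (1 − r^N) = (1 − (7/3)^2) / (1 − (7/3)^7) = 2430/205339.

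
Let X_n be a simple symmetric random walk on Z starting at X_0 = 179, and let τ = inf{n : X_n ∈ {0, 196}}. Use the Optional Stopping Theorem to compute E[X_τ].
E[X_τ] = 179

X_n is a martingale and τ is a bounded-mean stopping time (indeed τ is finite a.s. with bounded expectation since the walk is in a bounded region). By the OST, E[X_τ] = E[X_0] = 179. Equivalently: E[X_τ] = 196 · P(hit 196 first) + 0 · P(hit 0 first) = 196 · (179/196) = 179.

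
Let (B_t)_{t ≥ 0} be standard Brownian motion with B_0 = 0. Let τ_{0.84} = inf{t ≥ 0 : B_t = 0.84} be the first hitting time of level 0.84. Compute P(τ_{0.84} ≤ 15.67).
P(τ_{0.84} ≤ 15.67) = 2(1 − Φ(0.84/√15.67)) = 2(1 − Φ(0.2122)) ≈ 0.8320

By the reflection principle for standard BM, P(τ_b ≤ t) = 2 · P(B_t ≥ b). Since B_t ~ N(0, t), P(B_t ≥ 0.84) = 1 − Φ(0.84/√t) = 1 − Φ(0.84/√15.67) = 1 − Φ(0.2122) ≈ 0.41598. Doubling: P(τ_{0.84} ≤ 15.67) ≈ 2 · 0.41598 = 0.83196 ≈ 0.8320.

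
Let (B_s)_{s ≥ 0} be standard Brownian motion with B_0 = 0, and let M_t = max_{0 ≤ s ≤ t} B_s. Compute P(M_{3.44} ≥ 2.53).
P(M_{3.44} ≥ 2.53) = 2·P(B_{3.44} ≥ 2.53) = 2(1 − Φ(2.53/√3.44)) ≈ 0.1725

By the reflection principle for Brownian motion, P(M_t ≥ a) = 2 · P(B_t ≥ a) for a ≥ 0. Since B_t ~ N(0, t), P(B_t ≥ 2.53) = 1 − Φ(2.53/√t) = 1 − Φ(2.53/√3.44) = 1 − Φ(1.3641). So
  P(M_{3.44} ≥ 2.53) = 2(1 − Φ(1.3641)) ≈ 0.1725.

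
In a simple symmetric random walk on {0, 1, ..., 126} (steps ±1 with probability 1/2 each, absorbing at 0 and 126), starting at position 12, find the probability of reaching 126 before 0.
P(hit 126 before 0) = 12/126 = 2/21

Let u_k = P(hit 126 before 0 | start at k). Then u_0 = 0, u_126 = 1, and u_k = u_{k-1}/2 + u_{k+1}/2 for 1 ≤ k ≤ 125. This harmonic recurrence is solved by u_k = k/126, giving u_12 = 12/126 = 2/21.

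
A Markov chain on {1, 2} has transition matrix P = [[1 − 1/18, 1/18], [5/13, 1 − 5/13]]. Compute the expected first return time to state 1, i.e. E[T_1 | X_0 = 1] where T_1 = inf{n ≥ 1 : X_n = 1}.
E[T_1 | X_0 = 1] = 1/π_1 = 103/90

For an irreducible recurrent Markov chain with stationary distribution π, E[T_i | X_0 = i] = 1/π_i (Kac's formula). Here π_1 = (5/13)/(1/18 + 5/13) = (5/13)/(103/234) = 90/103, so E[T_1 | X_0 = 1] = 1/π_1 = (1/18 + 5/13)/(5/13) = (103/234)/(5/13) = 103/90.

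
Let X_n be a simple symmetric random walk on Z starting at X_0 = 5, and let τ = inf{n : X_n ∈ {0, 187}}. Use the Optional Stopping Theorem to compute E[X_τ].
E[X_τ] = 5

X_n is a martingale and τ is a bounded-mean stopping time (indeed τ is finite a.s. with bounded expectation since the walk is in a bounded region). By the OST, E[X_τ] = E[X_0] = 5. Equivalently: E[X_τ] = 187 · P(hit 187 first) + 0 · P(hit 0 first) = 187 · (5/187) = 5.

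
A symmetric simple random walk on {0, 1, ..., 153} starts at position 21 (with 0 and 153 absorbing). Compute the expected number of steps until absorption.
E[τ | X_0 = 21] = 2772

Let v_k = E[τ | X_0 = k]. Boundary: v_0 = v_153 = 0. Recurrence: v_k = 1 + (v_{k-1} + v_{k+1})/2 for 1 ≤ k ≤ 152. The particular solution to v_k − (v_{k-1} + v_{k+1})/2 = 1 is v_k = −k^2. Adding homogeneous solution A + B k and matching boundaries gives v_k = k (153 − k). Substituting k = 21: v_21 = 21 · 132 = 2772.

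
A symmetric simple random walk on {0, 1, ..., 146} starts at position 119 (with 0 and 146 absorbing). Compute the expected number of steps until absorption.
E[τ | X_0 = 119] = 3213

Let v_k = E[τ | X_0 = k]. Boundary: v_0 = v_146 = 0. Recurrence: v_k = 1 + (v_{k-1} + v_{k+1})/2 for 1 ≤ k ≤ 145. The particular solution to v_k − (v_{k-1} + v_{k+1})/2 = 1 is v_k = −k^2. Adding homogeneous solution A + B k and matching boundaries gives v_k = k (146 − k). Substituting k = 119: v_119 = 119 · 27 = 3213.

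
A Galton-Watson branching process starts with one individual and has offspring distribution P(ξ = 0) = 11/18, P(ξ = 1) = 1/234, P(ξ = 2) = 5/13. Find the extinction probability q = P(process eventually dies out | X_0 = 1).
q = 1

Mean offspring μ = 0·11/18 + 1·1/234 + 2·5/13 = 181/234 ≤ 1. For μ ≤ 1 with offspring not concentrated at 1, the Galton-Watson process goes extinct almost surely, so q = 1.
(Algebraic check: The pgf is f(s) = 11/18 + 1/234·s + 5/13·s². The extinction probability q is the smallest fixed point of f in [0, 1]. Setting s = f(s):
  5/13·s² + (1/234 − 1)·s + 11/18 = 0
  5/13·s² − (11/18 + 5/13)·s + 11/18 = 0
which factors as (s − 1)·(5/13·s − 11/18) = 0, giving roots s = 1 and s = (11/18)/(5/13) = 143/90. Since 143/90 ≥ 1, the smallest root in [0, 1] is s = 1.)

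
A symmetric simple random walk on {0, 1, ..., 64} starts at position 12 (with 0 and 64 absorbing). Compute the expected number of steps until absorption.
E[τ | X_0 = 12] = 624

Let v_k = E[τ | X_0 = k]. Boundary: v_0 = v_64 = 0. Recurrence: v_k = 1 + (v_{k-1} + v_{k+1})/2 for 1 ≤ k ≤ 63. The particular solution to v_k − (v_{k-1} + v_{k+1})/2 = 1 is v_k = −k^2. Adding homogeneous solution A + B k and matching boundaries gives v_k = k (64 − k). Substituting k = 12: v_12 = 12 · 52 = 624.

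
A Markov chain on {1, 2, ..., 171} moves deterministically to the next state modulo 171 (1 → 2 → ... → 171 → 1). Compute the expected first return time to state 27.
E[T_27 | X_0 = 27] = 171

The chain cycles deterministically, so starting at state 27 it returns in exactly 171 steps. Equivalently, the stationary distribution is uniform π_j = 1/171 for every state j, so by Kac's formula E[T_27] = 1/π_27 = 171.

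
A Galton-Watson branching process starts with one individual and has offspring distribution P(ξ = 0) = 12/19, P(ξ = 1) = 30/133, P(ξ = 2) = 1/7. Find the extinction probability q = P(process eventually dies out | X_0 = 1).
q = 1

Mean offspring μ = 0·12/19 + 1·30/133 + 2·1/7 = 68/133 ≤ 1. For μ ≤ 1 with offspring not concentrated at 1, the Galton-Watson process goes extinct almost surely, so q = 1.
(Algebraic check: The pgf is f(s) = 12/19 + 30/133·s + 1/7·s². The extinction probability q is the smallest fixed point of f in [0, 1]. Setting s = f(s):
  1/7·s² + (30/133 − 1)·s + 12/19 = 0
  1/7·s² − (12/19 + 1/7)·s + 12/19 = 0
which factors as (s − 1)·(1/7·s − 12/19) = 0, giving roots s = 1 and s = (12/19)/(1/7) = 84/19. Since 84/19 ≥ 1, the smallest root in [0, 1] is s = 1.)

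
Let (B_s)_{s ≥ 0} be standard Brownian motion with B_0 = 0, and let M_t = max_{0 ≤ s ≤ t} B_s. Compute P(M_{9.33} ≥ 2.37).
P(M_{9.33} ≥ 2.37) = 2·P(B_{9.33} ≥ 2.37) = 2(1 − Φ(2.37/√9.33)) ≈ 0.4378

By the reflection principle for Brownian motion, P(M_t ≥ a) = 2 · P(B_t ≥ a) for a ≥ 0. Since B_t ~ N(0, t), P(B_t ≥ 2.37) = 1 − Φ(2.37/√t) = 1 − Φ(2.37/√9.33) = 1 − Φ(0.7759). So
  P(M_{9.33} ≥ 2.37) = 2(1 − Φ(0.7759)) ≈ 0.4378.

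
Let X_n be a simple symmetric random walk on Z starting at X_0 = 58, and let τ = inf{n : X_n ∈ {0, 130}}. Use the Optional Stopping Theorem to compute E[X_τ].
E[X_τ] = 58

X_n is a martingale and τ is a bounded-mean stopping time (indeed τ is finite a.s. with bounded expectation since the walk is in a bounded region). By the OST, E[X_τ] = E[X_0] = 58. Equivalently: E[X_τ] = 130 · P(hit 130 first) + 0 · P(hit 0 first) = 130 · (58/130) = 58.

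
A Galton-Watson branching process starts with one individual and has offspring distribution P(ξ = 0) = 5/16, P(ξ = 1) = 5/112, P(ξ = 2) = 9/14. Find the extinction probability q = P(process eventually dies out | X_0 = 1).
q = 35/72

The pgf is f(s) = 5/16 + 5/112·s + 9/14·s². The extinction probability q is the smallest fixed point of f in [0, 1]. Setting s = f(s):
  9/14·s² + (5/112 − 1)·s + 5/16 = 0
  9/14·s² − (5/16 + 9/14)·s + 5/16 = 0
which factors as (s − 1)·(9/14·s − 5/16) = 0, giving roots s = 1 and s = (5/16)/(9/14) = 35/72.
Mean offspring μ = 5/112 + 2·9/14 = 149/112 > 1 (supercritical), so q < 1. The extinction probability is the smaller root: q = (5/16)/(9/14) = 35/72.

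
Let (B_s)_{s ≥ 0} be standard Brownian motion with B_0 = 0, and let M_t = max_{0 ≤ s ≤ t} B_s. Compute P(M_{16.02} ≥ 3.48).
P(M_{16.02} ≥ 3.48) = 2·P(B_{16.02} ≥ 3.48) = 2(1 − Φ(3.48/√16.02)) ≈ 0.3846

By the reflection principle for Brownian motion, P(M_t ≥ a) = 2 · P(B_t ≥ a) for a ≥ 0. Since B_t ~ N(0, t), P(B_t ≥ 3.48) = 1 − Φ(3.48/√t) = 1 − Φ(3.48/√16.02) = 1 − Φ(0.8695). So
  P(M_{16.02} ≥ 3.48) = 2(1 − Φ(0.8695)) ≈ 0.3846.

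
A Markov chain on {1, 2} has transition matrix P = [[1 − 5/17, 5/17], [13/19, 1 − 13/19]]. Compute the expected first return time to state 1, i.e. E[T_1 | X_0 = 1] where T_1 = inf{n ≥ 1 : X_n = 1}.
E[T_1 | X_0 = 1] = 1/π_1 = 316/221

For an irreducible recurrent Markov chain with stationary distribution π, E[T_i | X_0 = i] = 1/π_i (Kac's formula). Here π_1 = (13/19)/(5/17 + 13/19) = (13/19)/(316/323) = 221/316, so E[T_1 | X_0 = 1] = 1/π_1 = (5/17 + 13/19)/(13/19) = (316/323)/(13/19) = 316/221.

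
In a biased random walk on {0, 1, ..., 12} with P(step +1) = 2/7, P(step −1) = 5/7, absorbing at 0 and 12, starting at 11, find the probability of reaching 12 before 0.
P(hit 12 before 0) = (1 − (5/2)^11) / (1 − (5/2)^12) = 32550718/81378843

Let u_k denote P(reach 12 before 0 | start at k). Boundary: u_0 = 0, u_12 = 1. Recurrence: u_k = 2/7·u_{k+1} + 5/7·u_{k-1} for 1 ≤ k ≤ 11. Try u_k = A + B·r^k with r = q/p = (5/7)/(2/7) = 5/2. Substitution satisfies the recurrence; boundary conditions give:
  u_k = (1 − r^k) / (1 − r^N) = (1 − (5/2)^11) / (1 − (5/2)^12) = 32550718/81378843.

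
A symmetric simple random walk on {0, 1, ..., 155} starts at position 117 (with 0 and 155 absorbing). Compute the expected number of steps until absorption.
E[τ | X_0 = 117] = 4446

Let v_k = E[τ | X_0 = k]. Boundary: v_0 = v_155 = 0. Recurrence: v_k = 1 + (v_{k-1} + v_{k+1})/2 for 1 ≤ k ≤ 154. The particular solution to v_k − (v_{k-1} + v_{k+1})/2 = 1 is v_k = −k^2. Adding homogeneous solution A + B k and matching boundaries gives v_k = k (155 − k). Substituting k = 117: v_117 = 117 · 38 = 4446.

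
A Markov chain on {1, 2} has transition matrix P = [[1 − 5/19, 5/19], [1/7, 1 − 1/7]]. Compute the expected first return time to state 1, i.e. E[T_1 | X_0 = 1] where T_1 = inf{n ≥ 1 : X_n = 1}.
E[T_1 | X_0 = 1] = 1/π_1 = 54/19

For an irreducible recurrent Markov chain with stationary distribution π, E[T_i | X_0 = i] = 1/π_i (Kac's formula). Here π_1 = (1/7)/(5/19 + 1/7) = (1/7)/(54/133) = 19/54, so E[T_1 | X_0 = 1] = 1/π_1 = (5/19 + 1/7)/(1/7) = (54/133)/(1/7) = 54/19.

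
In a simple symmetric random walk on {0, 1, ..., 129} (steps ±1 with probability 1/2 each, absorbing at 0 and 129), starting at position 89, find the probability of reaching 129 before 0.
P(hit 129 before 0) = 89/129

Let u_k = P(hit 129 before 0 | start at k). Then u_0 = 0, u_129 = 1, and u_k = u_{k-1}/2 + u_{k+1}/2 for 1 ≤ k ≤ 128. This harmonic recurrence is solved by u_k = k/129, giving u_89 = 89/129.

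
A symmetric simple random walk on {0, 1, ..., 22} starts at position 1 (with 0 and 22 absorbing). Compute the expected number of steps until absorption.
E[τ | X_0 = 1] = 21

Let v_k = E[τ | X_0 = k]. Boundary: v_0 = v_22 = 0. Recurrence: v_k = 1 + (v_{k-1} + v_{k+1})/2 for 1 ≤ k ≤ 21. The particular solution to v_k − (v_{k-1} + v_{k+1})/2 = 1 is v_k = −k^2. Adding homogeneous solution A + B k and matching boundaries gives v_k = k (22 − k). Substituting k = 1: v_1 = 1 · 21 = 21.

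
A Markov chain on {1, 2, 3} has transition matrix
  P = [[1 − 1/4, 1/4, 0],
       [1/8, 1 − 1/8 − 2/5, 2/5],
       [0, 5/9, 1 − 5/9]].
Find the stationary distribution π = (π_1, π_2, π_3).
π = (25/111, 50/111, 12/37)

This is a birth-death chain on three states, which satisfies detailed balance: π_1 · P_{12} = π_2 · P_{21} and π_2 · P_{23} = π_3 · P_{32}.
From π_1 · 1/4 = π_2 · 1/8: π_2/π_1 = (1/4)/(1/8) = 2.
From π_2 · 2/5 = π_3 · 5/9: π_3/π_2 = (2/5)/(5/9) = 18/25.
Take π_1 proportional to 1; then unnormalized π = (1, 2, 36/25). Normalize by dividing by the sum 111/25:
  π = (25/111, 50/111, 12/37).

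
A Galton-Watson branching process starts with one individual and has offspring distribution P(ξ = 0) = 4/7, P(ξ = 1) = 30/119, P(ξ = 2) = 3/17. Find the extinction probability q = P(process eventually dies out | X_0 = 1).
q = 1

Mean offspring μ = 0·4/7 + 1·30/119 + 2·3/17 = 72/119 ≤ 1. For μ ≤ 1 with offspring not concentrated at 1, the Galton-Watson process goes extinct almost surely, so q = 1.
(Algebraic check: The pgf is f(s) = 4/7 + 30/119·s + 3/17·s². The extinction probability q is the smallest fixed point of f in [0, 1]. Setting s = f(s):
  3/17·s² + (30/119 − 1)·s + 4/7 = 0
  3/17·s² − (4/7 + 3/17)·s + 4/7 = 0
which factors as (s − 1)·(3/17·s − 4/7) = 0, giving roots s = 1 and s = (4/7)/(3/17) = 68/21. Since 68/21 ≥ 1, the smallest root in [0, 1] is s = 1.)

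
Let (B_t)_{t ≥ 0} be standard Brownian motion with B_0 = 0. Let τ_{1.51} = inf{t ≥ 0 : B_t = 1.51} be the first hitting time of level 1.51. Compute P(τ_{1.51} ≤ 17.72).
P(τ_{1.51} ≤ 17.72) = 2(1 − Φ(1.51/√17.72)) = 2(1 − Φ(0.3587)) ≈ 0.7198

By the reflection principle for standard BM, P(τ_b ≤ t) = 2 · P(B_t ≥ b). Since B_t ~ N(0, t), P(B_t ≥ 1.51) = 1 − Φ(1.51/√t) = 1 − Φ(1.51/√17.72) = 1 − Φ(0.3587) ≈ 0.35991. Doubling: P(τ_{1.51} ≤ 17.72) ≈ 2 · 0.35991 = 0.71982 ≈ 0.7198.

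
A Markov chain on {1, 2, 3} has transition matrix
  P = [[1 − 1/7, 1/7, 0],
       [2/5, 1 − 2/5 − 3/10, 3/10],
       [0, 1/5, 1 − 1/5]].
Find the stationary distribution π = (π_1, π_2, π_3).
π = (28/53, 10/53, 15/53)

This is a birth-death chain on three states, which satisfies detailed balance: π_1 · P_{12} = π_2 · P_{21} and π_2 · P_{23} = π_3 · P_{32}.
From π_1 · 1/7 = π_2 · 2/5: π_2/π_1 = (1/7)/(2/5) = 5/14.
From π_2 · 3/10 = π_3 · 1/5: π_3/π_2 = (3/10)/(1/5) = 3/2.
Take π_1 proportional to 1; then unnormalized π = (1, 5/14, 15/28). Normalize by dividing by the sum 53/28:
  π = (28/53, 10/53, 15/53).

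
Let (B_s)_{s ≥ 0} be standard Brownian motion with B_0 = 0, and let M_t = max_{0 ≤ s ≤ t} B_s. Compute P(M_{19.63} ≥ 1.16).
P(M_{19.63} ≥ 1.16) = 2·P(B_{19.63} ≥ 1.16) = 2(1 − Φ(1.16/√19.63)) ≈ 0.7935

By the reflection principle for Brownian motion, P(M_t ≥ a) = 2 · P(B_t ≥ a) for a ≥ 0. Since B_t ~ N(0, t), P(B_t ≥ 1.16) = 1 − Φ(1.16/√t) = 1 − Φ(1.16/√19.63) = 1 − Φ(0.2618). So
  P(M_{19.63} ≥ 1.16) = 2(1 − Φ(0.2618)) ≈ 0.7935.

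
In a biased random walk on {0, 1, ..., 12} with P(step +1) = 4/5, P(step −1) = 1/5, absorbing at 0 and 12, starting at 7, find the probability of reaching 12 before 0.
P(hit 12 before 0) = (1 − (1/4)^7) / (1 − (1/4)^12) = 5592064/5592405

Let u_k denote P(reach 12 before 0 | start at k). Boundary: u_0 = 0, u_12 = 1. Recurrence: u_k = 4/5·u_{k+1} + 1/5·u_{k-1} for 1 ≤ k ≤ 11. Try u_k = A + B·r^k with r = q/p = (1/5)/(4/5) = 1/4. Substitution satisfies the recurrence; boundary conditions give:
  u_k = (1 − r^k) / (1 − r^N) = (1 − (1/4)^7) / (1 − (1/4)^12) = 5592064/5592405.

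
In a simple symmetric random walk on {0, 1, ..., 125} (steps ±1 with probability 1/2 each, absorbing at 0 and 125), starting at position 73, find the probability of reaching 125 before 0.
P(hit 125 before 0) = 73/125

Let u_k = P(hit 125 before 0 | start at k). Then u_0 = 0, u_125 = 1, and u_k = u_{k-1}/2 + u_{k+1}/2 for 1 ≤ k ≤ 124. This harmonic recurrence is solved by u_k = k/125, giving u_73 = 73/125.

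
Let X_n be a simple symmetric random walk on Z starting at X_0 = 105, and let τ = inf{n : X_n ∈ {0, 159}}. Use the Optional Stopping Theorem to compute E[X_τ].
E[X_τ] = 105

X_n is a martingale and τ is a bounded-mean stopping time (indeed τ is finite a.s. with bounded expectation since the walk is in a bounded region). By the OST, E[X_τ] = E[X_0] = 105. Equivalently: E[X_τ] = 159 · P(hit 159 first) + 0 · P(hit 0 first) = 159 · (105/159) = 105.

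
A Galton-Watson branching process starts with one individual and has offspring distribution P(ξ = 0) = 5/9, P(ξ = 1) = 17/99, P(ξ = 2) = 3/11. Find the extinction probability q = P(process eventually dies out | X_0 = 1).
q = 1

Mean offspring μ = 0·5/9 + 1·17/99 + 2·3/11 = 71/99 ≤ 1. For μ ≤ 1 with offspring not concentrated at 1, the Galton-Watson process goes extinct almost surely, so q = 1.
(Algebraic check: The pgf is f(s) = 5/9 + 17/99·s + 3/11·s². The extinction probability q is the smallest fixed point of f in [0, 1]. Setting s = f(s):
  3/11·s² + (17/99 − 1)·s + 5/9 = 0
  3/11·s² − (5/9 + 3/11)·s + 5/9 = 0
which factors as (s − 1)·(3/11·s − 5/9) = 0, giving roots s = 1 and s = (5/9)/(3/11) = 55/27. Since 55/27 ≥ 1, the smallest root in [0, 1] is s = 1.)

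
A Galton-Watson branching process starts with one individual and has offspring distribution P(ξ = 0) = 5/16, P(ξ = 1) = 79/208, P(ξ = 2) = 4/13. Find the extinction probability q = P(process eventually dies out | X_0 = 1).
q = 1

Mean offspring μ = 0·5/16 + 1·79/208 + 2·4/13 = 207/208 ≤ 1. For μ ≤ 1 with offspring not concentrated at 1, the Galton-Watson process goes extinct almost surely, so q = 1.
(Algebraic check: The pgf is f(s) = 5/16 + 79/208·s + 4/13·s². The extinction probability q is the smallest fixed point of f in [0, 1]. Setting s = f(s):
  4/13·s² + (79/208 − 1)·s + 5/16 = 0
  4/13·s² − (5/16 + 4/13)·s + 5/16 = 0
which factors as (s − 1)·(4/13·s − 5/16) = 0, giving roots s = 1 and s = (5/16)/(4/13) = 65/64. Since 65/64 ≥ 1, the smallest root in [0, 1] is s = 1.)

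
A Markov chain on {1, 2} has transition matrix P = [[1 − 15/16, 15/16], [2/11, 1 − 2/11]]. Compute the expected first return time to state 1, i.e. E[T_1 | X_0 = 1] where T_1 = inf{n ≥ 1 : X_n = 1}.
E[T_1 | X_0 = 1] = 1/π_1 = 197/32

For an irreducible recurrent Markov chain with stationary distribution π, E[T_i | X_0 = i] = 1/π_i (Kac's formula). Here π_1 = (2/11)/(15/16 + 2/11) = (2/11)/(197/176) = 32/197, so E[T_1 | X_0 = 1] = 1/π_1 = (15/16 + 2/11)/(2/11) = (197/176)/(2/11) = 197/32.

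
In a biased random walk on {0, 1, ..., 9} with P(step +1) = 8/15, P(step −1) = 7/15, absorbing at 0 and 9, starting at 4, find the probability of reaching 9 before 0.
P(hit 9 before 0) = (1 − (7/8)^4) / (1 − (7/8)^9) = 55541760/93864121

Let u_k denote P(reach 9 before 0 | start at k). Boundary: u_0 = 0, u_9 = 1. Recurrence: u_k = 8/15·u_{k+1} + 7/15·u_{k-1} for 1 ≤ k ≤ 8. Try u_k = A + B·r^k with r = q/p = (7/15)/(8/15) = 7/8. Substitution satisfies the recurrence; boundary conditions give:
  u_k = (1 − r^k) / (1 − r^N) = (1 − (7/8)^4) / (1 − (7/8)^9) = 55541760/93864121.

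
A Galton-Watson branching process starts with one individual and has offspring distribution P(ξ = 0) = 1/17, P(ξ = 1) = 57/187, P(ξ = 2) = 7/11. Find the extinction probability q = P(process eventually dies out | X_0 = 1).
q = 11/119

The pgf is f(s) = 1/17 + 57/187·s + 7/11·s². The extinction probability q is the smallest fixed point of f in [0, 1]. Setting s = f(s):
  7/11·s² + (57/187 − 1)·s + 1/17 = 0
  7/11·s² − (1/17 + 7/11)·s + 1/17 = 0
which factors as (s − 1)·(7/11·s − 1/17) = 0, giving roots s = 1 and s = (1/17)/(7/11) = 11/119.
Mean offspring μ = 57/187 + 2·7/11 = 295/187 > 1 (supercritical), so q < 1. The extinction probability is the smaller root: q = (1/17)/(7/11) = 11/119.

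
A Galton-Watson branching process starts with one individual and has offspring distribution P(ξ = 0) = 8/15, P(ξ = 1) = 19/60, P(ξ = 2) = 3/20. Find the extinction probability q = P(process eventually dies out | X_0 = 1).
q = 1

Mean offspring μ = 0·8/15 + 1·19/60 + 2·3/20 = 37/60 ≤ 1. For μ ≤ 1 with offspring not concentrated at 1, the Galton-Watson process goes extinct almost surely, so q = 1.
(Algebraic check: The pgf is f(s) = 8/15 + 19/60·s + 3/20·s². The extinction probability q is the smallest fixed point of f in [0, 1]. Setting s = f(s):
  3/20·s² + (19/60 − 1)·s + 8/15 = 0
  3/20·s² − (8/15 + 3/20)·s + 8/15 = 0
which factors as (s − 1)·(3/20·s − 8/15) = 0, giving roots s = 1 and s = (8/15)/(3/20) = 32/9. Since 32/9 ≥ 1, the smallest root in [0, 1] is s = 1.)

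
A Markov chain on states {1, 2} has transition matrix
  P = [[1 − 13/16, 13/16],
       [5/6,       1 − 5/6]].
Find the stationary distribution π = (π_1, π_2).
π_1 = 40/79, π_2 = 39/79

Solve πP = π with π_1 + π_2 = 1. From πP = π: π_1 · (1 − 13/16) + π_2 · 5/6 = π_1 ⇒ π_2 · 5/6 = π_1 · 13/16 ⇒ π_2/π_1 = (13/16)/(5/6) = 39/40. Together with π_1 + π_2 = 1:
  π_1 = (5/6)/(13/16 + 5/6) = (5/6)/(79/48) = 40/79,
  π_2 = (13/16)/(13/16 + 5/6) = (13/16)/(79/48) = 39/79.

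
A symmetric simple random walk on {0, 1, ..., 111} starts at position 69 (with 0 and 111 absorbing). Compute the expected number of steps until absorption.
E[τ | X_0 = 69] = 2898

Let v_k = E[τ | X_0 = k]. Boundary: v_0 = v_111 = 0. Recurrence: v_k = 1 + (v_{k-1} + v_{k+1})/2 for 1 ≤ k ≤ 110. The particular solution to v_k − (v_{k-1} + v_{k+1})/2 = 1 is v_k = −k^2. Adding homogeneous solution A + B k and matching boundaries gives v_k = k (111 − k). Substituting k = 69: v_69 = 69 · 42 = 2898.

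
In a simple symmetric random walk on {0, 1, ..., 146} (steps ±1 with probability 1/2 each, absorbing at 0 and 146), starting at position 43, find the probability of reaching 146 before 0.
P(hit 146 before 0) = 43/146

Let u_k = P(hit 146 before 0 | start at k). Then u_0 = 0, u_146 = 1, and u_k = u_{k-1}/2 + u_{k+1}/2 for 1 ≤ k ≤ 145. This harmonic recurrence is solved by u_k = k/146, giving u_43 = 43/146.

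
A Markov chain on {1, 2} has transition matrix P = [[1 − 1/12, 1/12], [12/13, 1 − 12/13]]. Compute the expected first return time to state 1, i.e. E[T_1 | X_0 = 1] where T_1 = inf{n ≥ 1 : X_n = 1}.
E[T_1 | X_0 = 1] = 1/π_1 = 157/144

For an irreducible recurrent Markov chain with stationary distribution π, E[T_i | X_0 = i] = 1/π_i (Kac's formula). Here π_1 = (12/13)/(1/12 + 12/13) = (12/13)/(157/156) = 144/157, so E[T_1 | X_0 = 1] = 1/π_1 = (1/12 + 12/13)/(12/13) = (157/156)/(12/13) = 157/144.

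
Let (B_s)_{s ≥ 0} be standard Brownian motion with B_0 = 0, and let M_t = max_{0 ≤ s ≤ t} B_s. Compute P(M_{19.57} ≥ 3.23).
P(M_{19.57} ≥ 3.23) = 2·P(B_{19.57} ≥ 3.23) = 2(1 − Φ(3.23/√19.57)) ≈ 0.4653

By the reflection principle for Brownian motion, P(M_t ≥ a) = 2 · P(B_t ≥ a) for a ≥ 0. Since B_t ~ N(0, t), P(B_t ≥ 3.23) = 1 − Φ(3.23/√t) = 1 − Φ(3.23/√19.57) = 1 − Φ(0.7301). So
  P(M_{19.57} ≥ 3.23) = 2(1 − Φ(0.7301)) ≈ 0.4653.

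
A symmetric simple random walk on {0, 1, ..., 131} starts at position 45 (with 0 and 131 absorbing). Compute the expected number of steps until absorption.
E[τ | X_0 = 45] = 3870

Let v_k = E[τ | X_0 = k]. Boundary: v_0 = v_131 = 0. Recurrence: v_k = 1 + (v_{k-1} + v_{k+1})/2 for 1 ≤ k ≤ 130. The particular solution to v_k − (v_{k-1} + v_{k+1})/2 = 1 is v_k = −k^2. Adding homogeneous solution A + B k and matching boundaries gives v_k = k (131 − k). Substituting k = 45: v_45 = 45 · 86 = 3870.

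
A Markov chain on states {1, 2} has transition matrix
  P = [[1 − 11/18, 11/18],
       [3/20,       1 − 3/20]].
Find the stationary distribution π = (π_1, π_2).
π_1 = 27/137, π_2 = 110/137

Solve πP = π with π_1 + π_2 = 1. From πP = π: π_1 · (1 − 11/18) + π_2 · 3/20 = π_1 ⇒ π_2 · 3/20 = π_1 · 11/18 ⇒ π_2/π_1 = (11/18)/(3/20) = 110/27. Together with π_1 + π_2 = 1:
  π_1 = (3/20)/(11/18 + 3/20) = (3/20)/(137/180) = 27/137,
  π_2 = (11/18)/(11/18 + 3/20) = (11/18)/(137/180) = 110/137.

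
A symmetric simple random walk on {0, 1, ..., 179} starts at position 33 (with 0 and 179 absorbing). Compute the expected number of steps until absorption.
E[τ | X_0 = 33] = 4818

Let v_k = E[τ | X_0 = k]. Boundary: v_0 = v_179 = 0. Recurrence: v_k = 1 + (v_{k-1} + v_{k+1})/2 for 1 ≤ k ≤ 178. The particular solution to v_k − (v_{k-1} + v_{k+1})/2 = 1 is v_k = −k^2. Adding homogeneous solution A + B k and matching boundaries gives v_k = k (179 − k). Substituting k = 33: v_33 = 33 · 146 = 4818.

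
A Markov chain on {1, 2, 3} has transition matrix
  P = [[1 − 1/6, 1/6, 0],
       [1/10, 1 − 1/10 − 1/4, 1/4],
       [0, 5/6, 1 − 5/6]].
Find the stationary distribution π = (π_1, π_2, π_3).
π = (6/19, 10/19, 3/19)

This is a birth-death chain on three states, which satisfies detailed balance: π_1 · P_{12} = π_2 · P_{21} and π_2 · P_{23} = π_3 · P_{32}.
From π_1 · 1/6 = π_2 · 1/10: π_2/π_1 = (1/6)/(1/10) = 5/3.
From π_2 · 1/4 = π_3 · 5/6: π_3/π_2 = (1/4)/(5/6) = 3/10.
Take π_1 proportional to 1; then unnormalized π = (1, 5/3, 1/2). Normalize by dividing by the sum 19/6:
  π = (6/19, 10/19, 3/19).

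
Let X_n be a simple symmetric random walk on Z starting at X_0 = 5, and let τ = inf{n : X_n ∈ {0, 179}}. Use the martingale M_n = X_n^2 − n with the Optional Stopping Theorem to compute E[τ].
E[τ] = 870

M_n = X_n^2 − n is a martingale (since E[X_{n+1}^2 | F_n] = X_n^2 + 1). By OST (τ has finite mean in a bounded region), E[M_τ] = E[M_0] = X_0^2 − 0 = 5^2 = 25. Also E[M_τ] = E[X_τ^2] − E[τ]. The walk exits at 0 or 179, with P(hit 179 first) = 5/179, so E[X_τ^2] = 179^2 · 5/179 + 0 = 895. Thus E[τ] = E[X_τ^2] − E[M_τ] = 895 − 25 = 870 = 5(179 − 5) = 870.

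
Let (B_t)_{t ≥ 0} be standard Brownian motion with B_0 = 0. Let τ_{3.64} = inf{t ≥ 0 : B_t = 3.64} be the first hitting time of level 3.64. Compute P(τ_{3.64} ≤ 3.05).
P(τ_{3.64} ≤ 3.05) = 2(1 − Φ(3.64/√3.05)) = 2(1 − Φ(2.0843)) ≈ 0.0371

By the reflection principle for standard BM, P(τ_b ≤ t) = 2 · P(B_t ≥ b). Since B_t ~ N(0, t), P(B_t ≥ 3.64) = 1 − Φ(3.64/√t) = 1 − Φ(3.64/√3.05) = 1 − Φ(2.0843) ≈ 0.01857. Doubling: P(τ_{3.64} ≤ 3.05) ≈ 2 · 0.01857 = 0.03714 ≈ 0.0371.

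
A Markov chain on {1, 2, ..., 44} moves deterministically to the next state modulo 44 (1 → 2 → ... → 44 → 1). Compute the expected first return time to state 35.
E[T_35 | X_0 = 35] = 44

The chain cycles deterministically, so starting at state 35 it returns in exactly 44 steps. Equivalently, the stationary distribution is uniform π_j = 1/44 for every state j, so by Kac's formula E[T_35] = 1/π_35 = 44.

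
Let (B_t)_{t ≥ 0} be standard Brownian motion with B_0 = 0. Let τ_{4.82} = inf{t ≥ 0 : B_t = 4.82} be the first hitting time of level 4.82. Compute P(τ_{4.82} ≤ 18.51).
P(τ_{4.82} ≤ 18.51) = 2(1 − Φ(4.82/√18.51)) = 2(1 − Φ(1.1203)) ≈ 0.2626

By the reflection principle for standard BM, P(τ_b ≤ t) = 2 · P(B_t ≥ b). Since B_t ~ N(0, t), P(B_t ≥ 4.82) = 1 − Φ(4.82/√t) = 1 − Φ(4.82/√18.51) = 1 − Φ(1.1203) ≈ 0.13129. Doubling: P(τ_{4.82} ≤ 18.51) ≈ 2 · 0.13129 = 0.26258 ≈ 0.2626.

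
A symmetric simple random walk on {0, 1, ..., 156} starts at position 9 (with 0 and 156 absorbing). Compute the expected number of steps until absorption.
E[τ | X_0 = 9] = 1323

Let v_k = E[τ | X_0 = k]. Boundary: v_0 = v_156 = 0. Recurrence: v_k = 1 + (v_{k-1} + v_{k+1})/2 for 1 ≤ k ≤ 155. The particular solution to v_k − (v_{k-1} + v_{k+1})/2 = 1 is v_k = −k^2. Adding homogeneous solution A + B k and matching boundaries gives v_k = k (156 − k). Substituting k = 9: v_9 = 9 · 147 = 1323.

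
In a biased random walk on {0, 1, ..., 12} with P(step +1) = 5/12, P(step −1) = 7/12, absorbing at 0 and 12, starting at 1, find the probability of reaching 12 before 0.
P(hit 12 before 0) = (1 − (7/5)^1) / (1 − (7/5)^12) = 48828125/6798573288

Let u_k denote P(reach 12 before 0 | start at k). Boundary: u_0 = 0, u_12 = 1. Recurrence: u_k = 5/12·u_{k+1} + 7/12·u_{k-1} for 1 ≤ k ≤ 11. Try u_k = A + B·r^k with r = q/p = (7/12)/(5/12) = 7/5. Substitution satisfies the recurrence; boundary conditions give:
  u_k = (1 − r^k) / (1 − r^N) = (1 − (7/5)^1) / (1 − (7/5)^12) = 48828125/6798573288.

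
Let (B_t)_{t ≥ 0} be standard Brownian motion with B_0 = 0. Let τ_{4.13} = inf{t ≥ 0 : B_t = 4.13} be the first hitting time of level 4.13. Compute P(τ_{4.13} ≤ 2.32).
P(τ_{4.13} ≤ 2.32) = 2(1 − Φ(4.13/√2.32)) = 2(1 − Φ(2.7115)) ≈ 0.0067

By the reflection principle for standard BM, P(τ_b ≤ t) = 2 · P(B_t ≥ b). Since B_t ~ N(0, t), P(B_t ≥ 4.13) = 1 − Φ(4.13/√t) = 1 − Φ(4.13/√2.32) = 1 − Φ(2.7115) ≈ 0.00335. Doubling: P(τ_{4.13} ≤ 2.32) ≈ 2 · 0.00335 = 0.00670 ≈ 0.0067.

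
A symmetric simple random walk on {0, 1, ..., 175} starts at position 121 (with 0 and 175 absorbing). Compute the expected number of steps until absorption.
E[τ | X_0 = 121] = 6534

Let v_k = E[τ | X_0 = k]. Boundary: v_0 = v_175 = 0. Recurrence: v_k = 1 + (v_{k-1} + v_{k+1})/2 for 1 ≤ k ≤ 174. The particular solution to v_k − (v_{k-1} + v_{k+1})/2 = 1 is v_k = −k^2. Adding homogeneous solution A + B k and matching boundaries gives v_k = k (175 − k). Substituting k = 121: v_121 = 121 · 54 = 6534.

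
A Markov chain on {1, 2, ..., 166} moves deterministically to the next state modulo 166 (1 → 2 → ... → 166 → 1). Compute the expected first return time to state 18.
E[T_18 | X_0 = 18] = 166

The chain cycles deterministically, so starting at state 18 it returns in exactly 166 steps. Equivalently, the stationary distribution is uniform π_j = 1/166 for every state j, so by Kac's formula E[T_18] = 1/π_18 = 166.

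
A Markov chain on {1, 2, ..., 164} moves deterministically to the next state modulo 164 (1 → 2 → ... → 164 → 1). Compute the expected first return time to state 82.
E[T_82 | X_0 = 82] = 164

The chain cycles deterministically, so starting at state 82 it returns in exactly 164 steps. Equivalently, the stationary distribution is uniform π_j = 1/164 for every state j, so by Kac's formula E[T_82] = 1/π_82 = 164.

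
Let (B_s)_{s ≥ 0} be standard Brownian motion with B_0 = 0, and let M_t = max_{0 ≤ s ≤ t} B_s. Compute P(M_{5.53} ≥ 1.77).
P(M_{5.53} ≥ 1.77) = 2·P(B_{5.53} ≥ 1.77) = 2(1 − Φ(1.77/√5.53)) ≈ 0.4516

By the reflection principle for Brownian motion, P(M_t ≥ a) = 2 · P(B_t ≥ a) for a ≥ 0. Since B_t ~ N(0, t), P(B_t ≥ 1.77) = 1 − Φ(1.77/√t) = 1 − Φ(1.77/√5.53) = 1 − Φ(0.7527). So
  P(M_{5.53} ≥ 1.77) = 2(1 − Φ(0.7527)) ≈ 0.4516.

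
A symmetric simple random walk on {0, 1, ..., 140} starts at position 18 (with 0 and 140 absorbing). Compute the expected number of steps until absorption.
E[τ | X_0 = 18] = 2196

Let v_k = E[τ | X_0 = k]. Boundary: v_0 = v_140 = 0. Recurrence: v_k = 1 + (v_{k-1} + v_{k+1})/2 for 1 ≤ k ≤ 139. The particular solution to v_k − (v_{k-1} + v_{k+1})/2 = 1 is v_k = −k^2. Adding homogeneous solution A + B k and matching boundaries gives v_k = k (140 − k). Substituting k = 18: v_18 = 18 · 122 = 2196.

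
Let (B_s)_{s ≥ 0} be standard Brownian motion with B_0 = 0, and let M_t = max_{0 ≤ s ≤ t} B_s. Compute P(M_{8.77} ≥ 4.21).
P(M_{8.77} ≥ 4.21) = 2·P(B_{8.77} ≥ 4.21) = 2(1 − Φ(4.21/√8.77)) ≈ 0.1551

By the reflection principle for Brownian motion, P(M_t ≥ a) = 2 · P(B_t ≥ a) for a ≥ 0. Since B_t ~ N(0, t), P(B_t ≥ 4.21) = 1 − Φ(4.21/√t) = 1 − Φ(4.21/√8.77) = 1 − Φ(1.4216). So
  P(M_{8.77} ≥ 4.21) = 2(1 − Φ(1.4216)) ≈ 0.1551.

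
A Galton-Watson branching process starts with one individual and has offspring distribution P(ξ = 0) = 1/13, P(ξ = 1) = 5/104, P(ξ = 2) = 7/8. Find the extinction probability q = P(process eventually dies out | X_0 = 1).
q = 8/91

The pgf is f(s) = 1/13 + 5/104·s + 7/8·s². The extinction probability q is the smallest fixed point of f in [0, 1]. Setting s = f(s):
  7/8·s² + (5/104 − 1)·s + 1/13 = 0
  7/8·s² − (1/13 + 7/8)·s + 1/13 = 0
which factors as (s − 1)·(7/8·s − 1/13) = 0, giving roots s = 1 and s = (1/13)/(7/8) = 8/91.
Mean offspring μ = 5/104 + 2·7/8 = 187/104 > 1 (supercritical), so q < 1. The extinction probability is the smaller root: q = (1/13)/(7/8) = 8/91.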